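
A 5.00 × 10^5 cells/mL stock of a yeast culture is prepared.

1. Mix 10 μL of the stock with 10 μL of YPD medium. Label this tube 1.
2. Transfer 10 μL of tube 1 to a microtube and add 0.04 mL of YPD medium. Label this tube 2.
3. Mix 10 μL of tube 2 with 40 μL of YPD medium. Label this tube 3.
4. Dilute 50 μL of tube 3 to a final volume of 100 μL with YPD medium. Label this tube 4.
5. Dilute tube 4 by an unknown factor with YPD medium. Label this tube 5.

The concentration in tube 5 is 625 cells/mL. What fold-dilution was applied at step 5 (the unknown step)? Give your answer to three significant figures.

8.00-fold

Step 1: 10 μL + 10 μL = 20 μL total → factor 20/10 = 2
Step 2: 10 μL + 0.04 mL = 50 μL total → factor 50/10 = 5
Step 3: 10 μL + 40 μL = 50 μL total → factor 50/10 = 5
Step 4: 50 μL brought to 100 μL → factor 100/50 = 2
Step 5: unknown factor x
Product of known-step factors = 100
Overall factor = 5.00 × 10^5 cells/mL / (625 cells/mL) = 800
x = 800 / 100 = 8.00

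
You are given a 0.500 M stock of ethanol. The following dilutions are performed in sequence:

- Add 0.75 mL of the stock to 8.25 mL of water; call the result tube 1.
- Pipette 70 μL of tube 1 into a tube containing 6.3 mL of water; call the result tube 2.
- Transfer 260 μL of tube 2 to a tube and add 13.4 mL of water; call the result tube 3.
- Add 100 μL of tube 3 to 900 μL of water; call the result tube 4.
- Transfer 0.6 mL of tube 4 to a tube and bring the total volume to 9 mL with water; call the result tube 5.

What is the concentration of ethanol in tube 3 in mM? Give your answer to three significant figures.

0.00872 mM

Step 1: 0.75 mL + 8.25 mL = 9 mL total → factor 9/0.75 = 12
Step 2: 70 μL + 6.3 mL = 6370 μL total → factor 6370/70 = 91
Step 3: 260 μL + 13.4 mL = 13660 μL total → factor 13660/260 = 52.538
Dilution factor through tube 3 = 12 × 91 × 52.538 = 57372
[tube 3] = 0.500 M / 57372 = 8.715 × 10^-6 M = 0.00872 mM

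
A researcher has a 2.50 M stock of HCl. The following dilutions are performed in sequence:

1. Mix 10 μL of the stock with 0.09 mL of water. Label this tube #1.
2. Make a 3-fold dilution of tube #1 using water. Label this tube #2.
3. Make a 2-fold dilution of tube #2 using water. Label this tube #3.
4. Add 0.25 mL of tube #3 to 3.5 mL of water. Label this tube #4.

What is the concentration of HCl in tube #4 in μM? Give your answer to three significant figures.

Step 1: 10 μL + 0.09 mL = 100 μL total → factor 100/10 = 10
Step 2: 3-fold → factor 3
Step 3: 2-fold → factor 2
Step 4: 0.25 mL + 3.5 mL = 3.75 mL total → factor 3.75/0.25 = 15
Overall dilution factor = 10 × 3 × 2 × 15 = 900
Final = 2.50 M / 900 = 0.002778 M = 2.78 × 10^3 μM

2.78 × 10^3 μM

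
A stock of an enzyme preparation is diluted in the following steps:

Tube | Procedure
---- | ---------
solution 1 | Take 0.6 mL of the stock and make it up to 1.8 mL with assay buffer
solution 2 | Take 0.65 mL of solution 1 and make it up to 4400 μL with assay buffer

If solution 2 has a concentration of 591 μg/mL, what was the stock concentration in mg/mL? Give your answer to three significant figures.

Step 1: 0.6 mL brought to 1.8 mL → factor 1.8/0.6 = 3
Step 2: 0.65 mL brought to 4400 μL → factor 4.4/0.65 = 6.7692
Overall dilution factor = 3 × 6.7692 = 20.308
Stock = 591 μg/mL × 20.308 = 1.200 × 10^4 μg/mL = 12.0 mg/mL

12.0 mg/mL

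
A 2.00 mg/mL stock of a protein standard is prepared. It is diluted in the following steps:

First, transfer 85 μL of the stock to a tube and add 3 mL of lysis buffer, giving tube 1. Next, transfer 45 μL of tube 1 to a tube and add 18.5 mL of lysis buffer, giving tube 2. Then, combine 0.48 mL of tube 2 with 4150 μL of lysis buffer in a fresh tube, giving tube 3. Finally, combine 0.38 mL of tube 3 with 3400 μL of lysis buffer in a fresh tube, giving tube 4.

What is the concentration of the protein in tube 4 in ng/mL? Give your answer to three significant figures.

1.39 ng/mL

Step 1: 85 μL + 3 mL = 3085 μL total → factor 3085/85 = 36.294
Step 2: 45 μL + 18.5 mL = 18545 μL total → factor 18545/45 = 412.11
Step 3: 0.48 mL + 4150 μL = 4.63 mL total → factor 4.63/0.48 = 9.6458
Step 4: 0.38 mL + 3400 μL = 3.78 mL total → factor 3.78/0.38 = 9.9474
Overall dilution factor = 36.294 × 412.11 × 9.6458 × 9.9474 = 1.4352 × 10^6
Final = 2.00 mg/mL / 1.4352 × 10^6 = 1.394 × 10^-6 mg/mL = 1.39 ng/mL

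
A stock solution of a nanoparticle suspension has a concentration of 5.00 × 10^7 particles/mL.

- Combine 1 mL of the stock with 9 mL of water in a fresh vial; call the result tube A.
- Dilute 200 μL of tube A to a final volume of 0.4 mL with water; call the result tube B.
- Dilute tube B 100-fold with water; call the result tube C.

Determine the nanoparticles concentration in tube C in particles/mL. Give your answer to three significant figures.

Step 1: 1 mL + 9 mL = 10 mL total → factor 10/1 = 10
Step 2: 200 μL brought to 0.4 mL → factor 400/200 = 2
Step 3: 100-fold → factor 100
Overall dilution factor = 10 × 2 × 100 = 2000
Final = 5.00 × 10^7 particles/mL / 2000 = 2.50 × 10^4 particles/mL

2.50 × 10^4 particles/mL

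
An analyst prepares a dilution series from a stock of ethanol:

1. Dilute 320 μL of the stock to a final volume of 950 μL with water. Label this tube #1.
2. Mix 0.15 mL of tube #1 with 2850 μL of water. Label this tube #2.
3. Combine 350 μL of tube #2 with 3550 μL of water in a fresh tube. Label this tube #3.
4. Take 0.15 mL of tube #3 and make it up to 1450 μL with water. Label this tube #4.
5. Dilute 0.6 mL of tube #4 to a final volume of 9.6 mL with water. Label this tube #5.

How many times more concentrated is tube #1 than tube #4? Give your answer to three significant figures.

2.15 × 10^3

Step 1: 320 μL brought to 950 μL → factor 950/320 = 2.9688
Step 2: 0.15 mL + 2850 μL = 3 mL total → factor 3/0.15 = 20
Step 3: 350 μL + 3550 μL = 3900 μL total → factor 3900/350 = 11.143
Step 4: 0.15 mL brought to 1450 μL → factor 1.45/0.15 = 9.6667
Dilution factor to tube #1 = 2.9688; to tube #4 = 6395.5
[tube #1]/[tube #4] = (factor to tube #4)/(factor to tube #1) = 6395.5/2.9688 = 2.15 × 10^3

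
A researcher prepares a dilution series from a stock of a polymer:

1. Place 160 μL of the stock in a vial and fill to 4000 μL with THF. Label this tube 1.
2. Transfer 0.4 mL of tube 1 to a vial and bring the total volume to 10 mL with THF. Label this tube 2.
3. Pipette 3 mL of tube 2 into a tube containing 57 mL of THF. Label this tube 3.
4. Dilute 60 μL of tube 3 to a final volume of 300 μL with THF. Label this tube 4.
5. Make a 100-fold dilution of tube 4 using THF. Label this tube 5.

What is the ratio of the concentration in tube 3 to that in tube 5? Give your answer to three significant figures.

Step 1: 160 μL brought to 4000 μL → factor 4000/160 = 25
Step 2: 0.4 mL brought to 10 mL → factor 10/0.4 = 25
Step 3: 3 mL + 57 mL = 60 mL total → factor 60/3 = 20
Step 4: 60 μL brought to 300 μL → factor 300/60 = 5
Step 5: 100-fold → factor 100
Dilution factor to tube 3 = 12500; to tube 5 = 6.25 × 10^6
[tube 3]/[tube 5] = (factor to tube 5)/(factor to tube 3) = 6.25 × 10^6/12500 = 500

500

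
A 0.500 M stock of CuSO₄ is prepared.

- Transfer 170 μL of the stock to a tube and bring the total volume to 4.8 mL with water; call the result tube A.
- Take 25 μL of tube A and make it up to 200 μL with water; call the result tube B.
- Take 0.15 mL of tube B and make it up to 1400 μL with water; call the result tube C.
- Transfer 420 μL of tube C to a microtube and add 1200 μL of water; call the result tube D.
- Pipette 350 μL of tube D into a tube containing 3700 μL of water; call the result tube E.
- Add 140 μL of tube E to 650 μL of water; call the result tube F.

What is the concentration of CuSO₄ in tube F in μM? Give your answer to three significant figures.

0.942 μM

Step 1: 170 μL brought to 4.8 mL → factor 4800/170 = 28.235
Step 2: 25 μL brought to 200 μL → factor 200/25 = 8
Step 3: 0.15 mL brought to 1400 μL → factor 1.4/0.15 = 9.3333
Step 4: 420 μL + 1200 μL = 1620 μL total → factor 1620/420 = 3.8571
Step 5: 350 μL + 3700 μL = 4050 μL total → factor 4050/350 = 11.571
Step 6: 140 μL + 650 μL = 790 μL total → factor 790/140 = 5.6429
Overall dilution factor = 28.235 × 8 × 9.3333 × 3.8571 × 11.571 × 5.6429 = 5.3097 × 10^5
Final = 0.500 M / 5.3097 × 10^5 = 9.417 × 10^-7 M = 0.942 μM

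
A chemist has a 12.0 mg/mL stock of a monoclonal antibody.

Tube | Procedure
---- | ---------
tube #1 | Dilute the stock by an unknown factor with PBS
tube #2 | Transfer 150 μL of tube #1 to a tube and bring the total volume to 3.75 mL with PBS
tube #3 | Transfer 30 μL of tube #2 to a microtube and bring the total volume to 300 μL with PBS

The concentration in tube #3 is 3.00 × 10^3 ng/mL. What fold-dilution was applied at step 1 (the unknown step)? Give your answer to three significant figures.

16.0-fold

Step 1: unknown factor x
Step 2: 150 μL brought to 3.75 mL → factor 3750/150 = 25
Step 3: 30 μL brought to 300 μL → factor 300/30 = 10
Product of known-step factors = 250
Overall factor = 12.0 mg/mL / (3.00 × 10^3 ng/mL) = 4000
x = 4000 / 250 = 16.0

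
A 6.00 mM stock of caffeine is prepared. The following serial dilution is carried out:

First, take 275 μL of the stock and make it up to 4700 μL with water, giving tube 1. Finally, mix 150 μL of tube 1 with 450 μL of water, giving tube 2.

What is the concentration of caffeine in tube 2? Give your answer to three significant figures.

0.0878 mM

Step 1: 275 μL brought to 4700 μL → factor 4700/275 = 17.091
Step 2: 150 μL + 450 μL = 600 μL total → factor 600/150 = 4
Overall dilution factor = 17.091 × 4 = 68.364
Final = 6.00 mM / 68.364 = 0.0878 mM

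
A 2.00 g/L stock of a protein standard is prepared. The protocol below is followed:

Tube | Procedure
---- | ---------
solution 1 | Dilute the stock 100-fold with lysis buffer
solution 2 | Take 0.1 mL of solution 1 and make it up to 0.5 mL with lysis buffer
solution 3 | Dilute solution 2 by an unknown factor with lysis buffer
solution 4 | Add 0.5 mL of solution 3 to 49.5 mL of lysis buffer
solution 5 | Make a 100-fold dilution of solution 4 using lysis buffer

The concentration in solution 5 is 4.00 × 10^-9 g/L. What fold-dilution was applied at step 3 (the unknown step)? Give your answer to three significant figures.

Step 1: 100-fold → factor 100
Step 2: 0.1 mL brought to 0.5 mL → factor 0.5/0.1 = 5
Step 3: unknown factor x
Step 4: 0.5 mL + 49.5 mL = 50 mL total → factor 50/0.5 = 100
Step 5: 100-fold → factor 100
Product of known-step factors = 5 × 10^6
Overall factor = 2.00 g/L / (4.00 × 10^-9 g/L) = 5 × 10^8
x = 5 × 10^8 / 5 × 10^6 = 100

100-fold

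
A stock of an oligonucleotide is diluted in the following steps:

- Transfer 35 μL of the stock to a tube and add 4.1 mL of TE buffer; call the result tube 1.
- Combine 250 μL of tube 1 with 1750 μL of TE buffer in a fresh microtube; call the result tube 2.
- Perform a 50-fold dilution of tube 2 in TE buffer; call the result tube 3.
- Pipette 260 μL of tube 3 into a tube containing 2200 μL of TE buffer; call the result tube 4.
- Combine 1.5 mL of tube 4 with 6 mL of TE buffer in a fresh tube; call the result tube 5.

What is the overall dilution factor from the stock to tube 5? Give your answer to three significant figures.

Step 1: 35 μL + 4.1 mL = 4135 μL total → factor 4135/35 = 118.14
Step 2: 250 μL + 1750 μL = 2000 μL total → factor 2000/250 = 8
Step 3: 50-fold → factor 50
Step 4: 260 μL + 2200 μL = 2460 μL total → factor 2460/260 = 9.4615
Step 5: 1.5 mL + 6 mL = 7.5 mL total → factor 7.5/1.5 = 5
Overall dilution factor = 118.14 × 8 × 50 × 9.4615 × 5 = 2.2356 × 10^6

2.24 × 10^6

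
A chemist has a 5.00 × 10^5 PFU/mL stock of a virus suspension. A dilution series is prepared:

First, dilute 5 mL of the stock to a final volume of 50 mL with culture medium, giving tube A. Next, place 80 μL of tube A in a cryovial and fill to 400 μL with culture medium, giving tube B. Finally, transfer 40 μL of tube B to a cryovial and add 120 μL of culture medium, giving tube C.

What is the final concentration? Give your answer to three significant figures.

Step 1: 5 mL brought to 50 mL → factor 50/5 = 10
Step 2: 80 μL brought to 400 μL → factor 400/80 = 5
Step 3: 40 μL + 120 μL = 160 μL total → factor 160/40 = 4
Overall dilution factor = 10 × 5 × 4 = 200
Final = 5.00 × 10^5 PFU/mL / 200 = 2.50 × 10^3 PFU/mL

2.50 × 10^3 PFU/mL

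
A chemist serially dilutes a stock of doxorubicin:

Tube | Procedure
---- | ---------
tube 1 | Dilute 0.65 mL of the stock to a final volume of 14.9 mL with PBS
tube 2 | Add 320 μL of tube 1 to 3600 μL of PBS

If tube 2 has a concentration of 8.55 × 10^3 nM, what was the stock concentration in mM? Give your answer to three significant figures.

Step 1: 0.65 mL brought to 14.9 mL → factor 14.9/0.65 = 22.923
Step 2: 320 μL + 3600 μL = 3920 μL total → factor 3920/320 = 12.25
Overall dilution factor = 22.923 × 12.25 = 280.81
Stock = 8.55 × 10^3 nM × 280.81 = 2.401 × 10^6 nM = 2.40 mM

2.40 mM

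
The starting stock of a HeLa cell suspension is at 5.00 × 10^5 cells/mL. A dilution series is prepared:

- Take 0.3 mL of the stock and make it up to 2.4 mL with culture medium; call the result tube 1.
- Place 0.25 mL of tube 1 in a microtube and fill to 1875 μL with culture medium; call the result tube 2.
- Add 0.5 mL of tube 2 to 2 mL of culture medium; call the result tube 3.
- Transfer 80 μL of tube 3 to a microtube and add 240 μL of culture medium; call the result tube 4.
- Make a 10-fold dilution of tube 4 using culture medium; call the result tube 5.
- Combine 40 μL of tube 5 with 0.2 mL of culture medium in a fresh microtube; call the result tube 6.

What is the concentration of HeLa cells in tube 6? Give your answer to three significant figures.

Step 1: 0.3 mL brought to 2.4 mL → factor 2.4/0.3 = 8
Step 2: 0.25 mL brought to 1875 μL → factor 1.875/0.25 = 7.5
Step 3: 0.5 mL + 2 mL = 2.5 mL total → factor 2.5/0.5 = 5
Step 4: 80 μL + 240 μL = 320 μL total → factor 320/80 = 4
Step 5: 10-fold → factor 10
Step 6: 40 μL + 0.2 mL = 240 μL total → factor 240/40 = 6
Overall dilution factor = 8 × 7.5 × 5 × 4 × 10 × 6 = 72000
Final = 5.00 × 10^5 cells/mL / 72000 = 6.94 cells/mL

6.94 cells/mL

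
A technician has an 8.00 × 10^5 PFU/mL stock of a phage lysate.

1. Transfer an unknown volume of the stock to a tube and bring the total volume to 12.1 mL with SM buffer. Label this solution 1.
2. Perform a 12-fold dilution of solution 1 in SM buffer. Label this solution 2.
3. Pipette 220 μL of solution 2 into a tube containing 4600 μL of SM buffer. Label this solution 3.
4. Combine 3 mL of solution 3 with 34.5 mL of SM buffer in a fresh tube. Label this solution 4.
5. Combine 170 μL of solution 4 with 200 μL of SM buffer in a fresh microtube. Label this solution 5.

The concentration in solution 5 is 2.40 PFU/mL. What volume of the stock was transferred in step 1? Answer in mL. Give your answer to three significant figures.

Step 1: v brought to 12.1 mL → factor = 12.1 mL/v
Step 2: 12-fold → factor 12
Step 3: 220 μL + 4600 μL = 4820 μL total → factor 4820/220 = 21.909
Step 4: 3 mL + 34.5 mL = 37.5 mL total → factor 37.5/3 = 12.5
Step 5: 170 μL + 200 μL = 370 μL total → factor 370/170 = 2.1765
Product of known-step factors = 7152.7
Overall factor = 8.00 × 10^5 PFU/mL / (2.40 PFU/mL) = 3.3333 × 10^5
Step-1 factor = 3.3333 × 10^5 / 7152.7 = 46.603
v = 12.1 mL / 46.603 = 0.260 mL

0.260 mL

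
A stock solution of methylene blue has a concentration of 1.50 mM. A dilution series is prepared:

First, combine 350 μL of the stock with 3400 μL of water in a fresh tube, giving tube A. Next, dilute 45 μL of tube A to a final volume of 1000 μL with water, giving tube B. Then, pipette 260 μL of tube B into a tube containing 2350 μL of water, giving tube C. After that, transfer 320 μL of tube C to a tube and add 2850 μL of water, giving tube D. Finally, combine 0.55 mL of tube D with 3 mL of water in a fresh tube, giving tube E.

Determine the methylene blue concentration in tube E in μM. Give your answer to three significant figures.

Step 1: 350 μL + 3400 μL = 3750 μL total → factor 3750/350 = 10.714
Step 2: 45 μL brought to 1000 μL → factor 1000/45 = 22.222
Step 3: 260 μL + 2350 μL = 2610 μL total → factor 2610/260 = 10.038
Step 4: 320 μL + 2850 μL = 3170 μL total → factor 3170/320 = 9.9062
Step 5: 0.55 mL + 3 mL = 3.55 mL total → factor 3.55/0.55 = 6.4545
Overall dilution factor = 10.714 × 22.222 × 10.038 × 9.9062 × 6.4545 = 1.5282 × 10^5
Final = 1.50 mM / 1.5282 × 10^5 = 9.815 × 10^-6 mM = 0.00982 μM

0.00982 μM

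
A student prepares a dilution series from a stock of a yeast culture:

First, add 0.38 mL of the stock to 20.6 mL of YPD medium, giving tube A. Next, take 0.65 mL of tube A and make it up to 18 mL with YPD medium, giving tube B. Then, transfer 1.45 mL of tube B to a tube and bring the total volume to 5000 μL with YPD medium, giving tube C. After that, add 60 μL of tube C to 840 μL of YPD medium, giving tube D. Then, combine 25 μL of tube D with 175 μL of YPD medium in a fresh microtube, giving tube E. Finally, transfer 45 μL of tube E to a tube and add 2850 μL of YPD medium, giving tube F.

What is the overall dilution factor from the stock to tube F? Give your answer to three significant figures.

4.07 × 10^7

Step 1: 0.38 mL + 20.6 mL = 20.98 mL total → factor 20.98/0.38 = 55.211
Step 2: 0.65 mL brought to 18 mL → factor 18/0.65 = 27.692
Step 3: 1.45 mL brought to 5000 μL → factor 5/1.45 = 3.4483
Step 4: 60 μL + 840 μL = 900 μL total → factor 900/60 = 15
Step 5: 25 μL + 175 μL = 200 μL total → factor 200/25 = 8
Step 6: 45 μL + 2850 μL = 2895 μL total → factor 2895/45 = 64.333
Overall dilution factor = 55.211 × 27.692 × 3.4483 × 15 × 8 × 64.333 = 4.0701 × 10^7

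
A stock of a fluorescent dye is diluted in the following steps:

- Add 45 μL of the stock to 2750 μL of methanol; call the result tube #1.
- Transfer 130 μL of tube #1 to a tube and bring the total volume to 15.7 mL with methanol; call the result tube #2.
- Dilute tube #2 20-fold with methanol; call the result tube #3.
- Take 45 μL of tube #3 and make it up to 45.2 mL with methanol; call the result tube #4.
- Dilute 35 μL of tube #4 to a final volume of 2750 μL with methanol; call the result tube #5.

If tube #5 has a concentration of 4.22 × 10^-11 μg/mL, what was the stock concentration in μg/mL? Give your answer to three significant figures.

Step 1: 45 μL + 2750 μL = 2795 μL total → factor 2795/45 = 62.111
Step 2: 130 μL brought to 15.7 mL → factor 15700/130 = 120.77
Step 3: 20-fold → factor 20
Step 4: 45 μL brought to 45.2 mL → factor 45200/45 = 1004.4
Step 5: 35 μL brought to 2750 μL → factor 2750/35 = 78.571
Overall dilution factor = 62.111 × 120.77 × 20 × 1004.4 × 78.571 = 1.184 × 10^10
Stock = 4.22 × 10^-11 μg/mL × 1.184 × 10^10 = 0.500 μg/mL

0.500 μg/mL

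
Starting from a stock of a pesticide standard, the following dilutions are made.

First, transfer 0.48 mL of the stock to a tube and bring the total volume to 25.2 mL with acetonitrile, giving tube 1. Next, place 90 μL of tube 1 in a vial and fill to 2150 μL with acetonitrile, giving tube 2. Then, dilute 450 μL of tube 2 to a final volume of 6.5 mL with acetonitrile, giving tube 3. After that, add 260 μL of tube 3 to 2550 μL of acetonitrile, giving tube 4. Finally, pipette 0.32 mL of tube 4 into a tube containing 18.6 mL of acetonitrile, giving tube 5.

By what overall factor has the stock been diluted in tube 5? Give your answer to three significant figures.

Step 1: 0.48 mL brought to 25.2 mL → factor 25.2/0.48 = 52.5
Step 2: 90 μL brought to 2150 μL → factor 2150/90 = 23.889
Step 3: 450 μL brought to 6.5 mL → factor 6500/450 = 14.444
Step 4: 260 μL + 2550 μL = 2810 μL total → factor 2810/260 = 10.808
Step 5: 0.32 mL + 18.6 mL = 18.92 mL total → factor 18.92/0.32 = 59.125
Overall dilution factor = 52.5 × 23.889 × 14.444 × 10.808 × 59.125 = 1.1576 × 10^7

1.16 × 10^7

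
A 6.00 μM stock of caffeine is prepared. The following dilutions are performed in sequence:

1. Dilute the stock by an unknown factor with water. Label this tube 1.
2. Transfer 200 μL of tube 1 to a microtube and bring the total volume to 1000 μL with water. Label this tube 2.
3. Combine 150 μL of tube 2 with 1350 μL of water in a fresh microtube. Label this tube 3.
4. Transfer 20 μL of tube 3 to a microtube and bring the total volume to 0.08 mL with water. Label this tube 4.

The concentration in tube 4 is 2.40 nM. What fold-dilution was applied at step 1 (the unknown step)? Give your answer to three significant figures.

12.5-fold

Step 1: unknown factor x
Step 2: 200 μL brought to 1000 μL → factor 1000/200 = 5
Step 3: 150 μL + 1350 μL = 1500 μL total → factor 1500/150 = 10
Step 4: 20 μL brought to 0.08 mL → factor 80/20 = 4
Product of known-step factors = 200
Overall factor = 6.00 μM / (2.40 nM) = 2500
x = 2500 / 200 = 12.5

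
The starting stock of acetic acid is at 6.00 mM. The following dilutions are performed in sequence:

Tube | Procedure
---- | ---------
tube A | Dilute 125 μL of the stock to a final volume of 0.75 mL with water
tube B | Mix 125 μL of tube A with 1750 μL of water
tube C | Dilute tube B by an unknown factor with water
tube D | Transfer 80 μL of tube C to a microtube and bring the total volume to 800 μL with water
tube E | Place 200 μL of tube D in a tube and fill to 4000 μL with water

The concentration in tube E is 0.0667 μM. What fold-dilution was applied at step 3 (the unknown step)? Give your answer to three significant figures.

5.00-fold

Step 1: 125 μL brought to 0.75 mL → factor 750/125 = 6
Step 2: 125 μL + 1750 μL = 1875 μL total → factor 1875/125 = 15
Step 3: unknown factor x
Step 4: 80 μL brought to 800 μL → factor 800/80 = 10
Step 5: 200 μL brought to 4000 μL → factor 4000/200 = 20
Product of known-step factors = 18000
Overall factor = 6.00 mM / (0.0667 μM) = 89955
x = 89955 / 18000 = 5.00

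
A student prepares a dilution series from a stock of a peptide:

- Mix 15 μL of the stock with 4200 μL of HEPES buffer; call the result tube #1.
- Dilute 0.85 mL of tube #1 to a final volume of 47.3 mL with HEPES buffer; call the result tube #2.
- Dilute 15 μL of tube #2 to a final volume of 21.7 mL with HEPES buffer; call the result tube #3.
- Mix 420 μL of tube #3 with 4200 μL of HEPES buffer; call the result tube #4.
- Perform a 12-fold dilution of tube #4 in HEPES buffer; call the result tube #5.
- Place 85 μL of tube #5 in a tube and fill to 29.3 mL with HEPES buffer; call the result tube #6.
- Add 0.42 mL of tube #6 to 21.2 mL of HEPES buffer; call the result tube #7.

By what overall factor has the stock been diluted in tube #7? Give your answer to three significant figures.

5.30 × 10^13

Step 1: 15 μL + 4200 μL = 4215 μL total → factor 4215/15 = 281
Step 2: 0.85 mL brought to 47.3 mL → factor 47.3/0.85 = 55.647
Step 3: 15 μL brought to 21.7 mL → factor 21700/15 = 1446.7
Step 4: 420 μL + 4200 μL = 4620 μL total → factor 4620/420 = 11
Step 5: 12-fold → factor 12
Step 6: 85 μL brought to 29.3 mL → factor 29300/85 = 344.71
Step 7: 0.42 mL + 21.2 mL = 21.62 mL total → factor 21.62/0.42 = 51.476
Overall dilution factor = 281 × 55.647 × 1446.7 × 11 × 12 × 344.71 × 51.476 = 5.2984 × 10^13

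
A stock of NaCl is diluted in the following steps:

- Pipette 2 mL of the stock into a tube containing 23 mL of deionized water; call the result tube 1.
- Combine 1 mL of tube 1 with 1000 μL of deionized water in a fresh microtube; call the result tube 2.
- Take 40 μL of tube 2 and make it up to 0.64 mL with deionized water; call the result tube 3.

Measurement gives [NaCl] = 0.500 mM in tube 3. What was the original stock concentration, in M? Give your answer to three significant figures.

Step 1: 2 mL + 23 mL = 25 mL total → factor 25/2 = 12.5
Step 2: 1 mL + 1000 μL = 2 mL total → factor 2/1 = 2
Step 3: 40 μL brought to 0.64 mL → factor 640/40 = 16
Overall dilution factor = 12.5 × 2 × 16 = 400
Stock = 0.500 mM × 400 = 200.0 mM = 0.200 M

0.200 M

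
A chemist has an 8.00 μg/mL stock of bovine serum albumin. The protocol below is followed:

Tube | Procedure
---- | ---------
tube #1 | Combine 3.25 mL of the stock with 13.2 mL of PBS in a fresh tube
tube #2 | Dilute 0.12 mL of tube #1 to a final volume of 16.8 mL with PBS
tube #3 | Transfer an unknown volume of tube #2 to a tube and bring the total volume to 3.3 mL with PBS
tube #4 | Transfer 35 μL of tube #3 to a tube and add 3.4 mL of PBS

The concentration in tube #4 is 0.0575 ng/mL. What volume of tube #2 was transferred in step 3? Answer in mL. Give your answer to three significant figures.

1.65 mL

Step 1: 3.25 mL + 13.2 mL = 16.45 mL total → factor 16.45/3.25 = 5.0615
Step 2: 0.12 mL brought to 16.8 mL → factor 16.8/0.12 = 140
Step 3: v brought to 3.3 mL → factor = 3.3 mL/v
Step 4: 35 μL + 3.4 mL = 3435 μL total → factor 3435/35 = 98.143
Product of known-step factors = 69546
Overall factor = 8.00 μg/mL / (0.0575 ng/mL) = 1.3913 × 10^5
Step-3 factor = 1.3913 × 10^5 / 69546 = 2.0006
v = 3.3 mL / 2.0006 = 1.65 mL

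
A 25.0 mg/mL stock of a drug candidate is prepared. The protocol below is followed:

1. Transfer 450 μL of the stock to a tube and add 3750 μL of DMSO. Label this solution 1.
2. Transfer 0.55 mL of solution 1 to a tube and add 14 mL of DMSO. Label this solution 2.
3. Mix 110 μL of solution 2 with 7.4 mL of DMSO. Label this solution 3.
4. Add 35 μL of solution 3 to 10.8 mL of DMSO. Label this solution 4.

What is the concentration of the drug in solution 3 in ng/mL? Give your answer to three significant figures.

Step 1: 450 μL + 3750 μL = 4200 μL total → factor 4200/450 = 9.3333
Step 2: 0.55 mL + 14 mL = 14.55 mL total → factor 14.55/0.55 = 26.455
Step 3: 110 μL + 7.4 mL = 7510 μL total → factor 7510/110 = 68.273
Dilution factor through solution 3 = 9.3333 × 26.455 × 68.273 = 16857
[solution 3] = 25.0 mg/mL / 16857 = 0.001483 mg/mL = 1.48 × 10^3 ng/mL

1.48 × 10^3 ng/mL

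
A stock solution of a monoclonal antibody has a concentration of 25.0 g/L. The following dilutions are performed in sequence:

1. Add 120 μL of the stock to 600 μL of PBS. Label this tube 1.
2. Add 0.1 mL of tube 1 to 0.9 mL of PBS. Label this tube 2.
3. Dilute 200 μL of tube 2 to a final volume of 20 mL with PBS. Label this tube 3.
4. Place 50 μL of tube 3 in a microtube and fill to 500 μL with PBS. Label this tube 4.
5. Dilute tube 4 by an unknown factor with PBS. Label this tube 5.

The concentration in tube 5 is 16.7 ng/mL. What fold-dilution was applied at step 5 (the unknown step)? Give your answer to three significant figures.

Step 1: 120 μL + 600 μL = 720 μL total → factor 720/120 = 6
Step 2: 0.1 mL + 0.9 mL = 1 mL total → factor 1/0.1 = 10
Step 3: 200 μL brought to 20 mL → factor 20000/200 = 100
Step 4: 50 μL brought to 500 μL → factor 500/50 = 10
Step 5: unknown factor x
Product of known-step factors = 60000
Overall factor = 25.0 g/L / (16.7 ng/mL) = 1.497 × 10^6
x = 1.497 × 10^6 / 60000 = 25.0

25.0-fold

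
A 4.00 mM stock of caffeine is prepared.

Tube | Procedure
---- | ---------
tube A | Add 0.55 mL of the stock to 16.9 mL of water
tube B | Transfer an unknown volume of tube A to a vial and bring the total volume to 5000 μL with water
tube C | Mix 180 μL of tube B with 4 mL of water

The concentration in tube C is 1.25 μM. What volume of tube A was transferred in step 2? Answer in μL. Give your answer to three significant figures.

Step 1: 0.55 mL + 16.9 mL = 17.45 mL total → factor 17.45/0.55 = 31.727
Step 2: v brought to 5000 μL → factor = 5000 μL/v
Step 3: 180 μL + 4 mL = 4180 μL total → factor 4180/180 = 23.222
Product of known-step factors = 736.78
Overall factor = 4.00 mM / (1.25 μM) = 3200
Step-2 factor = 3200 / 736.78 = 4.3432
v = 5000 μL / 4.3432 = 1.15 × 10^3 μL

1.15 × 10^3 μL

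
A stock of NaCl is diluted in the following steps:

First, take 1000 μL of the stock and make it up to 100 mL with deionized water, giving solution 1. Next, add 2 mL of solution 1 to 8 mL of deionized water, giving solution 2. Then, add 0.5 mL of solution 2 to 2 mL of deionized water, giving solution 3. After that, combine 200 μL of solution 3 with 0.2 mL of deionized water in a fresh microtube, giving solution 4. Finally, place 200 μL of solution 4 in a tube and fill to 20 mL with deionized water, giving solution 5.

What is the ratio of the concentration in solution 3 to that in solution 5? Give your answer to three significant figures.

Step 1: 1000 μL brought to 100 mL → factor 1 × 10^5/1000 = 100
Step 2: 2 mL + 8 mL = 10 mL total → factor 10/2 = 5
Step 3: 0.5 mL + 2 mL = 2.5 mL total → factor 2.5/0.5 = 5
Step 4: 200 μL + 0.2 mL = 400 μL total → factor 400/200 = 2
Step 5: 200 μL brought to 20 mL → factor 20000/200 = 100
Dilution factor to solution 3 = 2500; to solution 5 = 5 × 10^5
[solution 3]/[solution 5] = (factor to solution 5)/(factor to solution 3) = 5 × 10^5/2500 = 200

200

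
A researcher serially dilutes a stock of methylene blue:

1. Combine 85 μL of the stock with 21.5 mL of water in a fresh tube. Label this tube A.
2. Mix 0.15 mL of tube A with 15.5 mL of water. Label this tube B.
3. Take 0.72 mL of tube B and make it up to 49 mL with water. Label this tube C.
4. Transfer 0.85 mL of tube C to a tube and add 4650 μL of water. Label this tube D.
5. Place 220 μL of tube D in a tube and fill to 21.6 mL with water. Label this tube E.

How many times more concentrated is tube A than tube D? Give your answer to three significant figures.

Step 1: 85 μL + 21.5 mL = 21585 μL total → factor 21585/85 = 253.94
Step 2: 0.15 mL + 15.5 mL = 15.65 mL total → factor 15.65/0.15 = 104.33
Step 3: 0.72 mL brought to 49 mL → factor 49/0.72 = 68.056
Step 4: 0.85 mL + 4650 μL = 5.5 mL total → factor 5.5/0.85 = 6.4706
Dilution factor to tube A = 253.94; to tube D = 1.1667 × 10^7
[tube A]/[tube D] = (factor to tube D)/(factor to tube A) = 1.1667 × 10^7/253.94 = 4.59 × 10^4

4.59 × 10^4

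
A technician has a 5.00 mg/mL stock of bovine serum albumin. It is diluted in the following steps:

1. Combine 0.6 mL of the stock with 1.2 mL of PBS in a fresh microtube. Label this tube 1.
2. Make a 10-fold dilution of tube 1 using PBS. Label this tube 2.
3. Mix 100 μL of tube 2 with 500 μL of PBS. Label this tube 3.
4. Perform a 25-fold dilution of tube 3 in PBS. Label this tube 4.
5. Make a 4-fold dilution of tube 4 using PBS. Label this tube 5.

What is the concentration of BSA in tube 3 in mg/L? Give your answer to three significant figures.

Step 1: 0.6 mL + 1.2 mL = 1.8 mL total → factor 1.8/0.6 = 3
Step 2: 10-fold → factor 10
Step 3: 100 μL + 500 μL = 600 μL total → factor 600/100 = 6
Dilution factor through tube 3 = 3 × 10 × 6 = 180
[tube 3] = 5.00 mg/mL / 180 = 0.02778 mg/mL = 27.8 mg/L

27.8 mg/L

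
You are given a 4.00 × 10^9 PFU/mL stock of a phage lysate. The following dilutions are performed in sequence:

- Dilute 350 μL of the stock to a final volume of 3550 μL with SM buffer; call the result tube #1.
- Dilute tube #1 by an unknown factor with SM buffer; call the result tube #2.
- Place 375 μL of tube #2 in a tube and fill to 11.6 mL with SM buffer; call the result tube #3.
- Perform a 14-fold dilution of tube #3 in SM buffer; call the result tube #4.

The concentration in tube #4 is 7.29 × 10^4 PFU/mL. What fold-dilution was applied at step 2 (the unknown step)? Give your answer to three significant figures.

12.5-fold

Step 1: 350 μL brought to 3550 μL → factor 3550/350 = 10.143
Step 2: unknown factor x
Step 3: 375 μL brought to 11.6 mL → factor 11600/375 = 30.933
Step 4: 14-fold → factor 14
Product of known-step factors = 4392.5
Overall factor = 4.00 × 10^9 PFU/mL / (7.29 × 10^4 PFU/mL) = 54870
x = 54870 / 4392.5 = 12.5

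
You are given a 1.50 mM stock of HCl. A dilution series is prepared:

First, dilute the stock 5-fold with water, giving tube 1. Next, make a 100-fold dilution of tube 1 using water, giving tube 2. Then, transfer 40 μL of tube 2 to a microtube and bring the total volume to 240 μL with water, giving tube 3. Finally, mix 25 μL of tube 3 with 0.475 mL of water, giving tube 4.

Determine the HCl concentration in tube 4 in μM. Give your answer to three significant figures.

0.0250 μM

Step 1: 5-fold → factor 5
Step 2: 100-fold → factor 100
Step 3: 40 μL brought to 240 μL → factor 240/40 = 6
Step 4: 25 μL + 0.475 mL = 500 μL total → factor 500/25 = 20
Overall dilution factor = 5 × 100 × 6 × 20 = 60000
Final = 1.50 mM / 60000 = 2.500 × 10^-5 mM = 0.0250 μM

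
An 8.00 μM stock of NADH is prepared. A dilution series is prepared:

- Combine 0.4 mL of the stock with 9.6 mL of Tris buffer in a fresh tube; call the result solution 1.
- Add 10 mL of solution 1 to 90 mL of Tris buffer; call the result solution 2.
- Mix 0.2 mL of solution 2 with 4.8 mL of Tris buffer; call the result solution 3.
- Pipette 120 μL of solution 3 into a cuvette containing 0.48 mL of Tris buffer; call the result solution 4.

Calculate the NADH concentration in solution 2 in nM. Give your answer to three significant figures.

Step 1: 0.4 mL + 9.6 mL = 10 mL total → factor 10/0.4 = 25
Step 2: 10 mL + 90 mL = 100 mL total → factor 100/10 = 10
Dilution factor through solution 2 = 25 × 10 = 250
[solution 2] = 8.00 μM / 250 = 0.03200 μM = 32.0 nM

32.0 nM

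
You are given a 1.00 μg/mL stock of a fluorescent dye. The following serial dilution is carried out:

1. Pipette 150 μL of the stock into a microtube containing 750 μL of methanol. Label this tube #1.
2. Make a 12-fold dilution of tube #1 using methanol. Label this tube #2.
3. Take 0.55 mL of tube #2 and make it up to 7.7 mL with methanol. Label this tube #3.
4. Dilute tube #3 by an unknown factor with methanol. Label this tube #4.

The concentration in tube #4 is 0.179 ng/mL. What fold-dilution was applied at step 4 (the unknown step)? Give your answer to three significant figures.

5.54-fold

Step 1: 150 μL + 750 μL = 900 μL total → factor 900/150 = 6
Step 2: 12-fold → factor 12
Step 3: 0.55 mL brought to 7.7 mL → factor 7.7/0.55 = 14
Step 4: unknown factor x
Product of known-step factors = 1008
Overall factor = 1.00 μg/mL / (0.179 ng/mL) = 5586.6
x = 5586.6 / 1008 = 5.54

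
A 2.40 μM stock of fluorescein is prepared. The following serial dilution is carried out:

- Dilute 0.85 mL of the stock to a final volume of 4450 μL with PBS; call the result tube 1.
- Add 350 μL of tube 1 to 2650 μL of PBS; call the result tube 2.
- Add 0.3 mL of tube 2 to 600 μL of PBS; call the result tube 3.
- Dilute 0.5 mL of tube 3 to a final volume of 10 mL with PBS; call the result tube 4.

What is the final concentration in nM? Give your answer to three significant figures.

0.891 nM

Step 1: 0.85 mL brought to 4450 μL → factor 4.45/0.85 = 5.2353
Step 2: 350 μL + 2650 μL = 3000 μL total → factor 3000/350 = 8.5714
Step 3: 0.3 mL + 600 μL = 0.9 mL total → factor 0.9/0.3 = 3
Step 4: 0.5 mL brought to 10 mL → factor 10/0.5 = 20
Overall dilution factor = 5.2353 × 8.5714 × 3 × 20 = 2692.4
Final = 2.40 μM / 2692.4 = 0.0008914 μM = 0.891 nM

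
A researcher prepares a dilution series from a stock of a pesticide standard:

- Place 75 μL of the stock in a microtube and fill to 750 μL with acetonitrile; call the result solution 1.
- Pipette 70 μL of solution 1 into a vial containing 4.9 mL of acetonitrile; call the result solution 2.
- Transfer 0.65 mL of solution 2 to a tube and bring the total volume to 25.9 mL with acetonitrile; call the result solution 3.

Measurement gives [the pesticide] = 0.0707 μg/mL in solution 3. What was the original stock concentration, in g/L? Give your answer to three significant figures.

Step 1: 75 μL brought to 750 μL → factor 750/75 = 10
Step 2: 70 μL + 4.9 mL = 4970 μL total → factor 4970/70 = 71
Step 3: 0.65 mL brought to 25.9 mL → factor 25.9/0.65 = 39.846
Overall dilution factor = 10 × 71 × 39.846 = 28291
Stock = 0.0707 μg/mL × 28291 = 2000 μg/mL = 2.00 g/L

2.00 g/L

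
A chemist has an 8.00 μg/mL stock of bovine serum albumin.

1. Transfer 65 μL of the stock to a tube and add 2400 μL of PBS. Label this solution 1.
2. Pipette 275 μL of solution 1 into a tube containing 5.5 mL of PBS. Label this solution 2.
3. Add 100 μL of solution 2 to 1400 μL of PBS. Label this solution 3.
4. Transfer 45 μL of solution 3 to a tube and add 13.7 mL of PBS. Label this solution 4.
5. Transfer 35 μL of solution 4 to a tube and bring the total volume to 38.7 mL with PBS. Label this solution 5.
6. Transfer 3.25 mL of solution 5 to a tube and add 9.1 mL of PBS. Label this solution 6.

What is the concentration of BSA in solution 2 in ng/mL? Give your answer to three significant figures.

Step 1: 65 μL + 2400 μL = 2465 μL total → factor 2465/65 = 37.923
Step 2: 275 μL + 5.5 mL = 5775 μL total → factor 5775/275 = 21
Dilution factor through solution 2 = 37.923 × 21 = 796.38
[solution 2] = 8.00 μg/mL / 796.38 = 0.01005 μg/mL = 10.0 ng/mL

10.0 ng/mL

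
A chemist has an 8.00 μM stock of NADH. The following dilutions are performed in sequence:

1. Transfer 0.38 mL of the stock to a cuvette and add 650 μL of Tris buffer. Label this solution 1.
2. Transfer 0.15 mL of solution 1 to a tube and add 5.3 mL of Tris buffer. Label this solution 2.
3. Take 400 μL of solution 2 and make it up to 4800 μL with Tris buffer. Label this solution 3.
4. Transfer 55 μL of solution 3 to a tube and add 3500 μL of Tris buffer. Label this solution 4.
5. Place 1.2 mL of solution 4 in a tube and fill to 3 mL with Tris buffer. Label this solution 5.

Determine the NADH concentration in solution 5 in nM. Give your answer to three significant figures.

Step 1: 0.38 mL + 650 μL = 1.03 mL total → factor 1.03/0.38 = 2.7105
Step 2: 0.15 mL + 5.3 mL = 5.45 mL total → factor 5.45/0.15 = 36.333
Step 3: 400 μL brought to 4800 μL → factor 4800/400 = 12
Step 4: 55 μL + 3500 μL = 3555 μL total → factor 3555/55 = 64.636
Step 5: 1.2 mL brought to 3 mL → factor 3/1.2 = 2.5
Overall dilution factor = 2.7105 × 36.333 × 12 × 64.636 × 2.5 = 1.9097 × 10^5
Final = 8.00 μM / 1.9097 × 10^5 = 4.189 × 10^-5 μM = 0.0419 nM

0.0419 nM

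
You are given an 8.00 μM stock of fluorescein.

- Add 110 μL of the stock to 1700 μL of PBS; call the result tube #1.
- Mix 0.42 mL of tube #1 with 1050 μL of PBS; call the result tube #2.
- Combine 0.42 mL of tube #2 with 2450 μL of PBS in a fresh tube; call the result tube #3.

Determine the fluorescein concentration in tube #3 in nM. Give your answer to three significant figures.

20.3 nM

Step 1: 110 μL + 1700 μL = 1810 μL total → factor 1810/110 = 16.455
Step 2: 0.42 mL + 1050 μL = 1.47 mL total → factor 1.47/0.42 = 3.5
Step 3: 0.42 mL + 2450 μL = 2.87 mL total → factor 2.87/0.42 = 6.8333
Overall dilution factor = 16.455 × 3.5 × 6.8333 = 393.54
Final = 8.00 μM / 393.54 = 0.02033 μM = 20.3 nM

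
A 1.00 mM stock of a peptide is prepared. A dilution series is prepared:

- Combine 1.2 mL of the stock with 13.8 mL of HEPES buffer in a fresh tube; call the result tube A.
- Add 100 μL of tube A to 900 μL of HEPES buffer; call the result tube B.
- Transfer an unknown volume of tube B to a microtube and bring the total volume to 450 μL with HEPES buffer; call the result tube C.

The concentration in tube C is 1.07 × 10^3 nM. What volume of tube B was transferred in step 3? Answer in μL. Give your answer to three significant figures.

Step 1: 1.2 mL + 13.8 mL = 15 mL total → factor 15/1.2 = 12.5
Step 2: 100 μL + 900 μL = 1000 μL total → factor 1000/100 = 10
Step 3: v brought to 450 μL → factor = 450 μL/v
Product of known-step factors = 125
Overall factor = 1.00 mM / (1.07 × 10^3 nM) = 934.58
Step-3 factor = 934.58 / 125 = 7.4766
v = 450 μL / 7.4766 = 60.2 μL

60.2 μL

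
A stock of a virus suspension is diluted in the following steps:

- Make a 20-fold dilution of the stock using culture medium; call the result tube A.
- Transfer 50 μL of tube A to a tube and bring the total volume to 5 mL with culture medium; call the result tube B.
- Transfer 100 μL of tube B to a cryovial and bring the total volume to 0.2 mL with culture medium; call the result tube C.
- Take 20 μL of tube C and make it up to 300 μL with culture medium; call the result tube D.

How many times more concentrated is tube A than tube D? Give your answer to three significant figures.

3.00 × 10^3

Step 1: 20-fold → factor 20
Step 2: 50 μL brought to 5 mL → factor 5000/50 = 100
Step 3: 100 μL brought to 0.2 mL → factor 200/100 = 2
Step 4: 20 μL brought to 300 μL → factor 300/20 = 15
Dilution factor to tube A = 20; to tube D = 60000
[tube A]/[tube D] = (factor to tube D)/(factor to tube A) = 60000/20 = 3.00 × 10^3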